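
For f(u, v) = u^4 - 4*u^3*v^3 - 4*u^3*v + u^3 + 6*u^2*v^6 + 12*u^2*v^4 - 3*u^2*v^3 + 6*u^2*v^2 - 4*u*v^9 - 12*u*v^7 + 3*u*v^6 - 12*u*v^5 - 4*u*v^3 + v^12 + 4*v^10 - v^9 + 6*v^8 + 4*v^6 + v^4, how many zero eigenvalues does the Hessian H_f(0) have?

2

The Hessian at 0 is [[0, 0], [0, 0]] of rank 0; hence corank 2.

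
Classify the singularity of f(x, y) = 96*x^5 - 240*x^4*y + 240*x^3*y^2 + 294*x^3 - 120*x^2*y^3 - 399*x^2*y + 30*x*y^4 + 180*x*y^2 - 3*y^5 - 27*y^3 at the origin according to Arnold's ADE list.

D_{6}

The Hessian of f at 0 has rank 0. Corank 2; j^3 = 3*(2*x - y)*(7*x - 3*y)^2 has shape L^2 M (L != M), so D-series; mu = 6 gives D_6.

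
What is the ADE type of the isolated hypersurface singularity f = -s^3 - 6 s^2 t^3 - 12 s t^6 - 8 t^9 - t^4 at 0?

E_6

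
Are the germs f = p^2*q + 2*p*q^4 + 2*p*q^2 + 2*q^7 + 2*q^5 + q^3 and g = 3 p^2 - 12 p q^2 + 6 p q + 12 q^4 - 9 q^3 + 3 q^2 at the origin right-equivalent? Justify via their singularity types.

The Hessian of f at 0 is [[0, 0], [0, 0]] with rank 0, so corank 2. A Groebner basis of the Jacobian ideal J(f) in C{p,q} is {-p^2/6 + p*q^3 - 4*p*q/3 - 7*q^2/6, p*q + q^4 + q^2, p^3 - 3*p*q^2 - 2*q^3, p^2*q + 2*p*q^2 + q^3}; counting standard monomials gives mu = 8. Corank 2; j^3 = q*(p + q)^2 has shape L^2 M (L != M), so D-series; mu = 8 gives D_8. The Hessian of g at 0 is [[6, 6], [6, 6]] with rank 1, so corank 1. A Groebner basis of the Jacobian ideal J(g) in C{p,q} is {q^2, p + q}; counting standard monomials gives mu = 2. Corank 1: A-series; mu = 2 gives A_2. f is D_8 but g is A_2, hence not right-equivalent.

No.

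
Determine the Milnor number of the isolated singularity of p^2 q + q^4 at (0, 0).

5

The Hessian of f at 0 is [[0, 0], [0, 0]] with rank 0, so corank 2. A Groebner basis of the Jacobian ideal J(f) in C{p,q} is {p^3, p^2/4 + q^3, p*q}; counting standard monomials gives mu = 5. Corank 2; j^3 = p^2*q has shape L^2 M (L != M), so D-series; mu = 5 gives D_5.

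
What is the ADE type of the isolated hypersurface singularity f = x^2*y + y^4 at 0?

D_{5}

The Hessian of f at 0 is [[0, 0], [0, 0]] with rank 0, so corank 2. A Groebner basis of the Jacobian ideal J(f) in C{x,y} is {x^3, x^2/4 + y^3, x*y}; counting standard monomials gives mu = 5. Corank 2; j^3 = x^2*y has shape L^2 M (L != M), so D-series; mu = 5 gives D_5.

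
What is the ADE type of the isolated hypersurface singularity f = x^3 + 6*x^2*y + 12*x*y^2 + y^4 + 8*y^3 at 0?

E6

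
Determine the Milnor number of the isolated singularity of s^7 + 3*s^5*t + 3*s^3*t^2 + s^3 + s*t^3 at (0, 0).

The Hessian of f at 0 is [[0, 0], [0, 0]] with rank 0, so corank 2. A Groebner basis of the Jacobian ideal J(f) in C{s,t} is {s^3, s*t^2, 3*s^2 + t^3}; counting standard monomials gives mu = 7. Corank 2; j^3 = s^3 is a perfect cube, so E-series; the 4-jet and mu = 7 give E_7.

7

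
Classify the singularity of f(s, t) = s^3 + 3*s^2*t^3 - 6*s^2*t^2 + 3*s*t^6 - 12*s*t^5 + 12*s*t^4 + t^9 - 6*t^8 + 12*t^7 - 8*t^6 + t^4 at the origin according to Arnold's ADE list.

E_{6}

The Hessian of f at 0 has rank 0. Corank 2; j^3 = s^3 is a perfect cube, so E-series; the 4-jet and mu = 6 give E_6.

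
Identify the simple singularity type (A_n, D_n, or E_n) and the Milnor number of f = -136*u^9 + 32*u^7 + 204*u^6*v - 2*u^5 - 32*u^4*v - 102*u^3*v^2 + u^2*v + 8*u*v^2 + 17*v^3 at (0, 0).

The Hessian of f at 0 is [[0, 0], [0, 0]] with rank 0, so corank 2. A Groebner basis of the Jacobian ideal J(f) in C{u,v} is {v^3, u^2 - 13*v^2, u*v + 4*v^2}; counting standard monomials gives mu = 4. Corank 2; j^3 = v*(u^2 + 8*u*v + 17*v^2) splits into three distinct lines over C (the quadratic factor has nonzero discriminant), so D_4.

Type D4, Milnor number mu = 4.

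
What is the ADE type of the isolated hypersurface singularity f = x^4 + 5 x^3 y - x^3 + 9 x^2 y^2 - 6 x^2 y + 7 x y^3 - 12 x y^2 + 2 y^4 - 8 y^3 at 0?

E_7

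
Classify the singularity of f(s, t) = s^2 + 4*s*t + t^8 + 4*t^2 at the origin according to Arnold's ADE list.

A_{7}

The Hessian of f at 0 has rank 1. Corank 1: A-series; mu = 7 gives A_7.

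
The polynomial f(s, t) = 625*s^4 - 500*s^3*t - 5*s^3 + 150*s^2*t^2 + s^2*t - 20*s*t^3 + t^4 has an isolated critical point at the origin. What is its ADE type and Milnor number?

Type D_{5}, Milnor number mu = 5.

The Hessian of f at 0 has rank 0. Corank 2; j^3 = -s^2*(5*s - t) has shape L^2 M (L != M), so D-series; mu = 5 gives D_5.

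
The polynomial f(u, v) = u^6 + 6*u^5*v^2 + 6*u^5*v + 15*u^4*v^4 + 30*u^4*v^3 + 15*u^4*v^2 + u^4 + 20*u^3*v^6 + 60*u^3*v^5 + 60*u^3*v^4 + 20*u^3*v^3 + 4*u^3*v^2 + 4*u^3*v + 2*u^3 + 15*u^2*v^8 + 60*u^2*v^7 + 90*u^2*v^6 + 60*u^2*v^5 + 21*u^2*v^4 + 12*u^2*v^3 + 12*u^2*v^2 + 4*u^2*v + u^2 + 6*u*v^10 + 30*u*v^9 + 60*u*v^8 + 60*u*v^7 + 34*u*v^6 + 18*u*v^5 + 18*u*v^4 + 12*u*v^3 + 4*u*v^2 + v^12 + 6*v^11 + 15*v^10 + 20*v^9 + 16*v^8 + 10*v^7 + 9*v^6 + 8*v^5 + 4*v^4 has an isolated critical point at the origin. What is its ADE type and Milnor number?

Type A_5, Milnor number mu = 5.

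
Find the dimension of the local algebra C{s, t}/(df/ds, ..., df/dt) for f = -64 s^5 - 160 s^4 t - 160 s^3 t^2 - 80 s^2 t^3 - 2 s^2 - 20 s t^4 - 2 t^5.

4

The Hessian of f at 0 is [[-4, 0], [0, 0]] with rank 1, so corank 1. A Groebner basis of the Jacobian ideal J(f) in C{s,t} is {t^4, s}; counting standard monomials gives mu = 4. Corank 1: A-series; mu = 4 gives A_4.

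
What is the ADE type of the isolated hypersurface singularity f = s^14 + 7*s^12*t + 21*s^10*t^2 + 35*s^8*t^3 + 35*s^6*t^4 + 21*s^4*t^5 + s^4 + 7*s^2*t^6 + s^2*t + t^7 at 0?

The Hessian of f at 0 has rank 0. Corank 2; j^3 = s^2*t has shape L^2 M (L != M), so D-series; mu = 8 gives D_8.

D_{8}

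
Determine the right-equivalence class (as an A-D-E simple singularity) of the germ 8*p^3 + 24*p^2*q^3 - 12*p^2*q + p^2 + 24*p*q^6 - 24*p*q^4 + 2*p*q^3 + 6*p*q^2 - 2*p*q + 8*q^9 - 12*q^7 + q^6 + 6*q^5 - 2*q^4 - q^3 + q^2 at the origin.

A_2

The Hessian of f at 0 is [[2, -2], [-2, 2]] with rank 1, so corank 1. A Groebner basis of the Jacobian ideal J(f) in C{p,q} is {q^2, p - q}; counting standard monomials gives mu = 2. Corank 1: A-series; mu = 2 gives A_2.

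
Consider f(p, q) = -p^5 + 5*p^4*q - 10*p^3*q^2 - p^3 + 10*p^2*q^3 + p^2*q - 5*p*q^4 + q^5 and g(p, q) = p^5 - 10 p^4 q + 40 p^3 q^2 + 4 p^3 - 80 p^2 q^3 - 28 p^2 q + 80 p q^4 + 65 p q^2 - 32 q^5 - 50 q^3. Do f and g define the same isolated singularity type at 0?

Yes.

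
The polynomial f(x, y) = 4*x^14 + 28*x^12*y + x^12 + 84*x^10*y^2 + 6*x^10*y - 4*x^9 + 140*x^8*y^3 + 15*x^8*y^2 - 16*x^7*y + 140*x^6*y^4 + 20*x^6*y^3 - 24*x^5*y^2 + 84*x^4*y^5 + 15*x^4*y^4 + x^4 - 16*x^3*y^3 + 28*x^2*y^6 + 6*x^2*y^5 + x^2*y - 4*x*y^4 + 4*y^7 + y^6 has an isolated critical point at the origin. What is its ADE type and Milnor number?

The Hessian of f at 0 is [[0, 0], [0, 0]] with rank 0, so corank 2. A Groebner basis of the Jacobian ideal J(f) in C{x,y} is {-x*y/2 + y^4, x^3, x^2*y, x^2/3 + x*y^2}; counting standard monomials gives mu = 7. Corank 2; j^3 = x^2*y has shape L^2 M (L != M), so D-series; mu = 7 gives D_7.

Type D_7, Milnor number mu = 7.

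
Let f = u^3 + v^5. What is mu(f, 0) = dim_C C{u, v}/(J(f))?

The Hessian of f at 0 is [[0, 0], [0, 0]] with rank 0, so corank 2. A Groebner basis of the Jacobian ideal J(f) in C{u,v} is {v^4, u^2}; counting standard monomials gives mu = 8. Corank 2; j^3 = u^3 is a perfect cube, so E-series; the 5-jet and mu = 8 give E_8.

8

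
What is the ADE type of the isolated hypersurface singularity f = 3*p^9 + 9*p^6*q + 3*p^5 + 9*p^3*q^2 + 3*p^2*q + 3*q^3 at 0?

The Hessian of f at 0 has rank 0. Corank 2; j^3 = 3*q*(p^2 + q^2) splits into three distinct lines over C (the quadratic factor has nonzero discriminant), so D_4.

D_4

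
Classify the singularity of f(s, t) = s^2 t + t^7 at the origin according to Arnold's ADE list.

The Hessian of f at 0 has rank 0. Corank 2; j^3 = s^2*t has shape L^2 M (L != M), so D-series; mu = 8 gives D_8.

D_8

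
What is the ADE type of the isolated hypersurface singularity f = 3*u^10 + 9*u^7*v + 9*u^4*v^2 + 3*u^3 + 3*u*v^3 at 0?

E_7

The Hessian of f at 0 has rank 0. Corank 2; j^3 = 3*u^3 is a perfect cube, so E-series; the 4-jet and mu = 7 give E_7.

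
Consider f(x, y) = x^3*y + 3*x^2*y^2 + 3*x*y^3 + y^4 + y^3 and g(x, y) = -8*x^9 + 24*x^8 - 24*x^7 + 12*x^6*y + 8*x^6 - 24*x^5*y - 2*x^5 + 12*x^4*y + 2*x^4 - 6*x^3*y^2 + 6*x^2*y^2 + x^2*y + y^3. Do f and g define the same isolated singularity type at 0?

The Hessian of f at 0 is [[0, 0], [0, 0]] with rank 0, so corank 2. A Groebner basis of the Jacobian ideal J(f) in C{x,y} is {x^3 - 3*x*y^2 + 3*y^2, x^2*y + 2*x*y^2, y^3}; counting standard monomials gives mu = 7. Corank 2; j^3 = y^3 is a perfect cube, so E-series; the 4-jet and mu = 7 give E_7. The Hessian of g at 0 is [[0, 0], [0, 0]] with rank 0, so corank 2. A Groebner basis of the Jacobian ideal J(g) in C{x,y} is {y^3, x^2 + 3*y^2, x*y}; counting standard monomials gives mu = 4. Corank 2; j^3 = y*(x^2 + y^2) splits into three distinct lines over C (the quadratic factor has nonzero discriminant), so D_4. f is E_7 but g is D_4, hence not right-equivalent.

No.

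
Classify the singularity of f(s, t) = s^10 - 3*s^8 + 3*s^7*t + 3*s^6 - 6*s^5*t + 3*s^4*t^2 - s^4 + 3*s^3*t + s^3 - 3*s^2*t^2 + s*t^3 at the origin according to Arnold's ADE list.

The Hessian of f at 0 has rank 0. Corank 2; j^3 = s^3 is a perfect cube, so E-series; the 4-jet and mu = 7 give E_7.

E_7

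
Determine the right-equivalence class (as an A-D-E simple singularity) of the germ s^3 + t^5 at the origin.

The Hessian of f at 0 is [[0, 0], [0, 0]] with rank 0, so corank 2. A Groebner basis of the Jacobian ideal J(f) in C{s,t} is {t^4, s^2}; counting standard monomials gives mu = 8. Corank 2; j^3 = s^3 is a perfect cube, so E-series; the 5-jet and mu = 8 give E_8.

E8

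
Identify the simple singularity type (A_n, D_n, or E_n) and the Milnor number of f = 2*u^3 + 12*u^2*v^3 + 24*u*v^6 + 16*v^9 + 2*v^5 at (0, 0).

Type E8, Milnor number mu = 8.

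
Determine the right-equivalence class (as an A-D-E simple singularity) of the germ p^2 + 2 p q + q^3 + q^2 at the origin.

A_{2}

The Hessian of f at 0 has rank 1. Corank 1: A-series; mu = 2 gives A_2.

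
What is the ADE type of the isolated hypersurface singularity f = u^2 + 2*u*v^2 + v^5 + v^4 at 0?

A4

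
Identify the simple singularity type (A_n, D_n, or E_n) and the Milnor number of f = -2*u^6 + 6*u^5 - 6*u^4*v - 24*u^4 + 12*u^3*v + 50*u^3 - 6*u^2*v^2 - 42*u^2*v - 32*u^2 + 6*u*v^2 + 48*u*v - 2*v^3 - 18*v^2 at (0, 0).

The Hessian of f at 0 is [[-64, 48], [48, -36]] with rank 1, so corank 1. A Groebner basis of the Jacobian ideal J(f) in C{u,v} is {v^2, u - 3*v/4}; counting standard monomials gives mu = 2. Corank 1: A-series; mu = 2 gives A_2.

Type A_{2}, Milnor number mu = 2.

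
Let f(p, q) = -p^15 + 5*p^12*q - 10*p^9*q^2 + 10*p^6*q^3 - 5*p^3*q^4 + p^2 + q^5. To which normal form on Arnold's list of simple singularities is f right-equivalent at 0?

A_4

The Hessian of f at 0 is [[2, 0], [0, 0]] with rank 1, so corank 1. A Groebner basis of the Jacobian ideal J(f) in C{p,q} is {q^4, p}; counting standard monomials gives mu = 4. Corank 1: A-series; mu = 4 gives A_4.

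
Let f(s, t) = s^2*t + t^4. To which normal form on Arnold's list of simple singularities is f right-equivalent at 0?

D_{5}

The Hessian of f at 0 has rank 0. Corank 2; j^3 = s^2*t has shape L^2 M (L != M), so D-series; mu = 5 gives D_5.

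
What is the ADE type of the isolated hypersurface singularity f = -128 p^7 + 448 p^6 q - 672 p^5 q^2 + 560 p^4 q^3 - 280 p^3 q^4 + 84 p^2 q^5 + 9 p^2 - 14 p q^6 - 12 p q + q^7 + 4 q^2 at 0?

A_6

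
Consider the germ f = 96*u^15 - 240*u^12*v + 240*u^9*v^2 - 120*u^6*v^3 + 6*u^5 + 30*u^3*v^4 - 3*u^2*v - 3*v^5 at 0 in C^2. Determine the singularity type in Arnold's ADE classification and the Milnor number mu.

Type D6, Milnor number mu = 6.

The Hessian of f at 0 has rank 0. Corank 2; j^3 = -3*u^2*v has shape L^2 M (L != M), so D-series; mu = 6 gives D_6.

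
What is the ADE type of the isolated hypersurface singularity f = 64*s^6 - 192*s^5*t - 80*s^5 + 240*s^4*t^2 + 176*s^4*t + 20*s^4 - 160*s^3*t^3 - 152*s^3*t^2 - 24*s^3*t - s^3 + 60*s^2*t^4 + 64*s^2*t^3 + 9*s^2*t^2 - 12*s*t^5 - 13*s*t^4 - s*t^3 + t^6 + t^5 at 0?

The Hessian of f at 0 has rank 0. Corank 2; j^3 = -s^3 is a perfect cube, so E-series; the 4-jet and mu = 7 give E_7.

E_7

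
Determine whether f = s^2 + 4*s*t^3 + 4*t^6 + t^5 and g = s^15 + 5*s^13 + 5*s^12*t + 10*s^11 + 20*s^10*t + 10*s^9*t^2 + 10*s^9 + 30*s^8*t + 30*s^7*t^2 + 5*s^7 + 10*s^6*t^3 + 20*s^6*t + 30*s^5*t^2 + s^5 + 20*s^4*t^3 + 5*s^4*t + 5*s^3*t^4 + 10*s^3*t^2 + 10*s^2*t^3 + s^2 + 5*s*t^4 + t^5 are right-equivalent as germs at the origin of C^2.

Yes.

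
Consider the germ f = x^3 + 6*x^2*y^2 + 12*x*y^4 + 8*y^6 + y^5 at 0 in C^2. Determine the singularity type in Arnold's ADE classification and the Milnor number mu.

Type E_{8}, Milnor number mu = 8.

The Hessian of f at 0 is [[0, 0], [0, 0]] with rank 0, so corank 2. A Groebner basis of the Jacobian ideal J(f) in C{x,y} is {y^4, x^3, x^2/4 + x*y^2}; counting standard monomials gives mu = 8. Corank 2; j^3 = x^3 is a perfect cube, so E-series; the 5-jet and mu = 8 give E_8.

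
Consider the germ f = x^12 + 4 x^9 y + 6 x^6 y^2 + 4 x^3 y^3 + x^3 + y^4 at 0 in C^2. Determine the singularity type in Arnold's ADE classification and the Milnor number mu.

Type E6, Milnor number mu = 6.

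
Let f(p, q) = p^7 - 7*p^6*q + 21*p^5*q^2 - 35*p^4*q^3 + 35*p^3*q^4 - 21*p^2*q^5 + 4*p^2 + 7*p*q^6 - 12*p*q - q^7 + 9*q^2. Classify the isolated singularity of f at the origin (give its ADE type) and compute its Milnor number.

Type A_{6}, Milnor number mu = 6.

The Hessian of f at 0 is [[8, -12], [-12, 18]] with rank 1, so corank 1. A Groebner basis of the Jacobian ideal J(f) in C{p,q} is {q^6, p - 3*q/2}; counting standard monomials gives mu = 6. Corank 1: A-series; mu = 6 gives A_6.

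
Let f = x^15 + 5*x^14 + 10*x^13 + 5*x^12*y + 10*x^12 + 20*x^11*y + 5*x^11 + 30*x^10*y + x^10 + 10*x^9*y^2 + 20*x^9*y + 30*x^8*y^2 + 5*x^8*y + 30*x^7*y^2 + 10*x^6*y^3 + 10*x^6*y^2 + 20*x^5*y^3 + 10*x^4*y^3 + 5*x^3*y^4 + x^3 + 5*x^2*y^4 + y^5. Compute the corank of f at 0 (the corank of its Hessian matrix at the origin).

The Hessian at 0 is [[0, 0], [0, 0]] of rank 0; hence corank 2.

2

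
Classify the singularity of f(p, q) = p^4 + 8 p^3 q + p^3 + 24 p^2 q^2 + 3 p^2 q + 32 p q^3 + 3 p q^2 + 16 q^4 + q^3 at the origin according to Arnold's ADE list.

E6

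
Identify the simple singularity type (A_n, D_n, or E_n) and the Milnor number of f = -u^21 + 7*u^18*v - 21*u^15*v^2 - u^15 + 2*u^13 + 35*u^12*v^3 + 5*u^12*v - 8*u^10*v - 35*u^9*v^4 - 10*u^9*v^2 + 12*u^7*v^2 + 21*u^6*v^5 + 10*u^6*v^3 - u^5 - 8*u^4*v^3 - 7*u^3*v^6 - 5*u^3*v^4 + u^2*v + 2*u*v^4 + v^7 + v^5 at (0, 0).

Type D_{6}, Milnor number mu = 6.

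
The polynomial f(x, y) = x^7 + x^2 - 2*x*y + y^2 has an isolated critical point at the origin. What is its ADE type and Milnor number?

Type A_{6}, Milnor number mu = 6.

The Hessian of f at 0 is [[2, -2], [-2, 2]] with rank 1, so corank 1. A Groebner basis of the Jacobian ideal J(f) in C{x,y} is {y^6, x - y}; counting standard monomials gives mu = 6. Corank 1: A-series; mu = 6 gives A_6.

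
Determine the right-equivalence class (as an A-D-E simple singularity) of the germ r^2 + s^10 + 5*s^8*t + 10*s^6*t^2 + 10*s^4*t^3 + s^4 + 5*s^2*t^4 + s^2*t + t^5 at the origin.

D_{6}

The Hessian of f at 0 has rank 1. Corank 2; j^3 = s^2*t has shape L^2 M (L != M), so D-series; mu = 6 gives D_6.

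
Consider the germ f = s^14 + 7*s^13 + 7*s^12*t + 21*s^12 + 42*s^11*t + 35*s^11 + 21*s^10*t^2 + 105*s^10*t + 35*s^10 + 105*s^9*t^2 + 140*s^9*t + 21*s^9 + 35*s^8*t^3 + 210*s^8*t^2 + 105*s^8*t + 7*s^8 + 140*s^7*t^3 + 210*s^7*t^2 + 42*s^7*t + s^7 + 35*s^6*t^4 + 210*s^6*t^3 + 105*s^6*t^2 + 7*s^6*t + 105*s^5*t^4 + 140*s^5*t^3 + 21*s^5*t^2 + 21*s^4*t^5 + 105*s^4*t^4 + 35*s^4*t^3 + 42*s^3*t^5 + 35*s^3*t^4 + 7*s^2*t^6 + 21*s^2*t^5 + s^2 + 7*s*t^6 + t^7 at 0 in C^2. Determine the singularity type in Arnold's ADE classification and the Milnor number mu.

Type A6, Milnor number mu = 6.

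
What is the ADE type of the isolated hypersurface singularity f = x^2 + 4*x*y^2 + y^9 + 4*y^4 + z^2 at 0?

The Hessian of f at 0 has rank 2. Corank 1: A-series; mu = 8 gives A_8.

A_8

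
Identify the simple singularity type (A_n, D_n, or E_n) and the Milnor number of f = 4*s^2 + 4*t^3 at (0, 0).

Type A_2, Milnor number mu = 2.

The Hessian of f at 0 has rank 1. Corank 1: A-series; mu = 2 gives A_2.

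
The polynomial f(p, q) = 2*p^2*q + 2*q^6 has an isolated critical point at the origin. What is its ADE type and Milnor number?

The Hessian of f at 0 is [[0, 0], [0, 0]] with rank 0, so corank 2. A Groebner basis of the Jacobian ideal J(f) in C{p,q} is {p^2/6 + q^5, p^3, p*q}; counting standard monomials gives mu = 7. Corank 2; j^3 = 2*p^2*q has shape L^2 M (L != M), so D-series; mu = 7 gives D_7.

Type D_{7}, Milnor number mu = 7.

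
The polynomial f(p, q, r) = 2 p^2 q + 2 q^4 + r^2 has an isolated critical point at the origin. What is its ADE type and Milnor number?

The Hessian of f at 0 has rank 1. Corank 2; j^3 = 2*p^2*q has shape L^2 M (L != M), so D-series; mu = 5 gives D_5.

Type D_5, Milnor number mu = 5.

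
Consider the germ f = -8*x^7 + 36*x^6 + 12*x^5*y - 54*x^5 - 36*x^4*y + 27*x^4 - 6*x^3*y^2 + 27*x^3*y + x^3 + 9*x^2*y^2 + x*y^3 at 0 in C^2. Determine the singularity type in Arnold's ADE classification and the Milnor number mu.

Type E7, Milnor number mu = 7.

The Hessian of f at 0 is [[0, 0], [0, 0]] with rank 0, so corank 2. A Groebner basis of the Jacobian ideal J(f) in C{x,y} is {x^2/3 + y^4 + y^3/9, x^3, x^2*y - x^2/9 - y^3/27, 2*x^2/3 + x*y^2 + 2*y^3/9}; counting standard monomials gives mu = 7. Corank 2; j^3 = x^3 is a perfect cube, so E-series; the 4-jet and mu = 7 give E_7.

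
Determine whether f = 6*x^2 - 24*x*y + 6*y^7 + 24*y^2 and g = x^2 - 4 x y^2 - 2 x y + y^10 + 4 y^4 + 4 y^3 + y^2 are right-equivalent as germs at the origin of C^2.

The Hessian of f at 0 has rank 1. Corank 1: A-series; mu = 6 gives A_6. The Hessian of g at 0 has rank 1. Corank 1: A-series; mu = 9 gives A_9. f is A_6 but g is A_9, hence not right-equivalent.

No.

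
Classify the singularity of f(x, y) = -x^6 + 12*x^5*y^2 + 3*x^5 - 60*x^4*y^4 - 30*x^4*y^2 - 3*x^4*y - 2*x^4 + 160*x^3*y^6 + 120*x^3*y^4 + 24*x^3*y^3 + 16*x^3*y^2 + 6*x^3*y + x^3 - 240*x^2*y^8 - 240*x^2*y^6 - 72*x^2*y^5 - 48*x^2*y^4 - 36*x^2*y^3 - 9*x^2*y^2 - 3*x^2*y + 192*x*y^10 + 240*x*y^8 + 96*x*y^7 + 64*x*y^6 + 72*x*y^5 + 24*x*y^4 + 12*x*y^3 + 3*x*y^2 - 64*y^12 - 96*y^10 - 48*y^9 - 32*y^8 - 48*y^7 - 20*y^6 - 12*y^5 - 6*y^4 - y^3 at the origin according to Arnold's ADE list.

E6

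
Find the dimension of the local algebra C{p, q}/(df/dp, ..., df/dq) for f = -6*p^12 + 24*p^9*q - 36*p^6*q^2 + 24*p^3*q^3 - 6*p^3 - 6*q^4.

6

The Hessian of f at 0 is [[0, 0], [0, 0]] with rank 0, so corank 2. A Groebner basis of the Jacobian ideal J(f) in C{p,q} is {q^3, p^2}; counting standard monomials gives mu = 6. Corank 2; j^3 = -6*p^3 is a perfect cube, so E-series; the 4-jet and mu = 6 give E_6.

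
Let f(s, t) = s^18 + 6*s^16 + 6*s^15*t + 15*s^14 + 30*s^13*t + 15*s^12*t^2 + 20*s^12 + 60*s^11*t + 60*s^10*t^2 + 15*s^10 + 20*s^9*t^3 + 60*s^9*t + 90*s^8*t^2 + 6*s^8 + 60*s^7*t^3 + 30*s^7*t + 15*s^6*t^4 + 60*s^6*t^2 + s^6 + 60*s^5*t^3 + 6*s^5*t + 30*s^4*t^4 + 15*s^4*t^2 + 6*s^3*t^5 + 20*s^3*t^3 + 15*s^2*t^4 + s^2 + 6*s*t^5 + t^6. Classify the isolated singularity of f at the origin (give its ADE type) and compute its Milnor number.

Type A5, Milnor number mu = 5.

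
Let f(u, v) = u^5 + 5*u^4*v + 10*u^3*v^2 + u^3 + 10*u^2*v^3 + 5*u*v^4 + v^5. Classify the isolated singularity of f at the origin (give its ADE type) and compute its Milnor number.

Type E_8, Milnor number mu = 8.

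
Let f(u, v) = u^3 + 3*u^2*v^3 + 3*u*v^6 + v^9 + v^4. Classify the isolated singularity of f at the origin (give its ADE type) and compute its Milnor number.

Type E6, Milnor number mu = 6.

The Hessian of f at 0 has rank 0. Corank 2; j^3 = u^3 is a perfect cube, so E-series; the 4-jet and mu = 6 give E_6.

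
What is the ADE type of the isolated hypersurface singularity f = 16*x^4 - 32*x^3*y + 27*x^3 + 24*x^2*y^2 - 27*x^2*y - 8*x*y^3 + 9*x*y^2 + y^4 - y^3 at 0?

The Hessian of f at 0 is [[0, 0], [0, 0]] with rank 0, so corank 2. A Groebner basis of the Jacobian ideal J(f) in C{x,y} is {y^4, x*y^2 - 7*y^3/18, x^2 - 2*x*y/3 + y^2/9}; counting standard monomials gives mu = 6. Corank 2; j^3 = (3*x - y)^3 is a perfect cube, so E-series; the 4-jet and mu = 6 give E_6.

E_{6}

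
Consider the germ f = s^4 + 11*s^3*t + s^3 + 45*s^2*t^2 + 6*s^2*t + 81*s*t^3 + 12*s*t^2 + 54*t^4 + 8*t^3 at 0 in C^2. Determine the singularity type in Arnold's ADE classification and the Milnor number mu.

Type E7, Milnor number mu = 7.

The Hessian of f at 0 is [[0, 0], [0, 0]] with rank 0, so corank 2. A Groebner basis of the Jacobian ideal J(f) in C{s,t} is {3*s^2 + 12*s*t + t^4 + t^3 + 12*t^2, s^3 + 30*s^2 + 120*s*t + 18*t^3 + 120*t^2, s^2*t - 9*s^2 - 36*s*t - 7*t^3 - 36*t^2, 2*s^2 + s*t^2 + 8*s*t + 8*t^3/3 + 8*t^2}; counting standard monomials gives mu = 7. Corank 2; j^3 = (s + 2*t)^3 is a perfect cube, so E-series; the 4-jet and mu = 7 give E_7.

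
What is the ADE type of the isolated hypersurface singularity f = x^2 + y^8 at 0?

The Hessian of f at 0 has rank 1. Corank 1: A-series; mu = 7 gives A_7.

A_7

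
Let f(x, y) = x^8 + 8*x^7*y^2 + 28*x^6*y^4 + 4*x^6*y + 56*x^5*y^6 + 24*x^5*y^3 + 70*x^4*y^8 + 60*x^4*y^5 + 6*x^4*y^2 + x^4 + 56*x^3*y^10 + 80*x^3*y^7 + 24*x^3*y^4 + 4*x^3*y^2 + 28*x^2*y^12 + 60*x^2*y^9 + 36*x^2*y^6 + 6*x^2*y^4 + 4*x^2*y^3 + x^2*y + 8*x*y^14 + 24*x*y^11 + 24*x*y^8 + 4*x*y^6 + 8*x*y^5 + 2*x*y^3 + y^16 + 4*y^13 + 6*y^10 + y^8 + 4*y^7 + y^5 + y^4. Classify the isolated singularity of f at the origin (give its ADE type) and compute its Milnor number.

The Hessian of f at 0 has rank 0. Corank 2; j^3 = x^2*y has shape L^2 M (L != M), so D-series; mu = 5 gives D_5.

Type D5, Milnor number mu = 5.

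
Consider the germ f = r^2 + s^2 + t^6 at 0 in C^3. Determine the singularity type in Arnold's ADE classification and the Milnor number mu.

Type A5, Milnor number mu = 5.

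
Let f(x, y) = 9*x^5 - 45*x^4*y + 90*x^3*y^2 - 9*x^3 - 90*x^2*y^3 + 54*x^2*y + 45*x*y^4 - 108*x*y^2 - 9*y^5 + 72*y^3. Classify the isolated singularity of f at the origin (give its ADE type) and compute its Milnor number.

The Hessian of f at 0 has rank 0. Corank 2; j^3 = -9*(x - 2*y)^3 is a perfect cube, so E-series; the 5-jet and mu = 8 give E_8.

Type E_{8}, Milnor number mu = 8.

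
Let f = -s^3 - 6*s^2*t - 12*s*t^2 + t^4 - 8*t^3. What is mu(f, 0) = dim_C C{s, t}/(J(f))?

6

The Hessian of f at 0 has rank 0. Corank 2; j^3 = -(s + 2*t)^3 is a perfect cube, so E-series; the 4-jet and mu = 6 give E_6.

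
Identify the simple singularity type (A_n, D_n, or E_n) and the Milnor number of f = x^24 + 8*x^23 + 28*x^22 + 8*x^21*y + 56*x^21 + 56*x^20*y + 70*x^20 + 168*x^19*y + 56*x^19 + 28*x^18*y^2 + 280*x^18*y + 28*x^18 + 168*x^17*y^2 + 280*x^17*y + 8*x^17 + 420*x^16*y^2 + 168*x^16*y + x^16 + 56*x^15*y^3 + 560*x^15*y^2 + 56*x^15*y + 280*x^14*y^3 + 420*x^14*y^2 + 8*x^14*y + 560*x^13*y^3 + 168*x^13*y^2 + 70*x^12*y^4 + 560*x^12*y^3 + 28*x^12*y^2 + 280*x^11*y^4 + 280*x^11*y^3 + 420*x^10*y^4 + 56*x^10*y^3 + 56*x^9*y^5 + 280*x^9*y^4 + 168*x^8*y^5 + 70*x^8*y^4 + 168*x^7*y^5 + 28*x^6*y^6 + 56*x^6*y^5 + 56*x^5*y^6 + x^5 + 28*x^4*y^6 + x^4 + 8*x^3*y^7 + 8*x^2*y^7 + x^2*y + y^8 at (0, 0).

Type D9, Milnor number mu = 9.

The Hessian of f at 0 has rank 0. Corank 2; j^3 = x^2*y has shape L^2 M (L != M), so D-series; mu = 9 gives D_9.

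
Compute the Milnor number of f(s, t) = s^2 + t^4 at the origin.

3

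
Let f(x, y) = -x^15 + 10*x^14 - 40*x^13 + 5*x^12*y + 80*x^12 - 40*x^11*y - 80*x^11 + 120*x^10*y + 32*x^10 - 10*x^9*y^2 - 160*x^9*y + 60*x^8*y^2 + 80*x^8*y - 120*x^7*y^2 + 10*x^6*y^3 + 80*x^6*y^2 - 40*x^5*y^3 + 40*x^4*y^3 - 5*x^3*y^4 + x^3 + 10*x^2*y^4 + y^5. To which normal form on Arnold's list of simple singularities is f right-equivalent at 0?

E_8

The Hessian of f at 0 is [[0, 0], [0, 0]] with rank 0, so corank 2. A Groebner basis of the Jacobian ideal J(f) in C{x,y} is {y^4, x^2}; counting standard monomials gives mu = 8. Corank 2; j^3 = x^3 is a perfect cube, so E-series; the 5-jet and mu = 8 give E_8.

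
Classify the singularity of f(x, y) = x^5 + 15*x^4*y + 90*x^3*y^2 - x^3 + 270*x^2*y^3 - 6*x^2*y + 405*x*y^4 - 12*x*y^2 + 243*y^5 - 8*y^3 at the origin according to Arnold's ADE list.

The Hessian of f at 0 has rank 0. Corank 2; j^3 = -(x + 2*y)^3 is a perfect cube, so E-series; the 5-jet and mu = 8 give E_8.

E8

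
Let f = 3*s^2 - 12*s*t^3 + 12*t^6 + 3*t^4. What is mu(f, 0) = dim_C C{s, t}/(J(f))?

3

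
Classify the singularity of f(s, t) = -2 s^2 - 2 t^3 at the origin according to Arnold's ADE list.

A_{2}

The Hessian of f at 0 has rank 1. Corank 1: A-series; mu = 2 gives A_2.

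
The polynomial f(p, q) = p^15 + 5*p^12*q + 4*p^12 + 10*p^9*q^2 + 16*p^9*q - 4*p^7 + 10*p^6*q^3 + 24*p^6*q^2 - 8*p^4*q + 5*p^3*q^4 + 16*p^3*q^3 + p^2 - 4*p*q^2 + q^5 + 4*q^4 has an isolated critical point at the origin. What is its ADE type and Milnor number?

Type A4, Milnor number mu = 4.

The Hessian of f at 0 has rank 1. Corank 1: A-series; mu = 4 gives A_4.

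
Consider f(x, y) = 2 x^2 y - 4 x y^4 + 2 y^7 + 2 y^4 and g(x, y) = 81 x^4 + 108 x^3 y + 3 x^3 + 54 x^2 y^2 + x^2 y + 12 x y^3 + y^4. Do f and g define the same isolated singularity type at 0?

Yes.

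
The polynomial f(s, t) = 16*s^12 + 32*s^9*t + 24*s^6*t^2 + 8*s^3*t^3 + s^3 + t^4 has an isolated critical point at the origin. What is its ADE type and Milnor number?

Type E_{6}, Milnor number mu = 6.

The Hessian of f at 0 has rank 0. Corank 2; j^3 = s^3 is a perfect cube, so E-series; the 4-jet and mu = 6 give E_6.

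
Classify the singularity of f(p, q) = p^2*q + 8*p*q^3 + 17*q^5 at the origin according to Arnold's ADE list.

D6

The Hessian of f at 0 is [[0, 0], [0, 0]] with rank 0, so corank 2. A Groebner basis of the Jacobian ideal J(f) in C{p,q} is {p^3, p^2*q, 4*p^2/11 + p*q^2, p*q/4 + q^3}; counting standard monomials gives mu = 6. Corank 2; j^3 = p^2*q has shape L^2 M (L != M), so D-series; mu = 6 gives D_6.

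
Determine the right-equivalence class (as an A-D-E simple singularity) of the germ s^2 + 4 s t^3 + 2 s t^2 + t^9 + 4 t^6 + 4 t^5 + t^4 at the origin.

A_{8}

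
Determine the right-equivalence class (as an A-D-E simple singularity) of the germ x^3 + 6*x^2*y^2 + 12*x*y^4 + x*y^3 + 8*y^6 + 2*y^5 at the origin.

The Hessian of f at 0 is [[0, 0], [0, 0]] with rank 0, so corank 2. A Groebner basis of the Jacobian ideal J(f) in C{x,y} is {-x^2/4 + y^4 - y^3/12, x^3, x^2*y + x^2/12 + y^3/36, x^2/2 + x*y^2 + y^3/6}; counting standard monomials gives mu = 7. Corank 2; j^3 = x^3 is a perfect cube, so E-series; the 4-jet and mu = 7 give E_7.

E_7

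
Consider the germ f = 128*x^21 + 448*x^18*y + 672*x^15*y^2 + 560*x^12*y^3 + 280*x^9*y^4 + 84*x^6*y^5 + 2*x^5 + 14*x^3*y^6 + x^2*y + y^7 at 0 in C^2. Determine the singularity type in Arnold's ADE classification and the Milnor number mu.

Type D_8, Milnor number mu = 8.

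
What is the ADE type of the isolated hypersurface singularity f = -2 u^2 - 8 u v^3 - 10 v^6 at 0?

A_5

The Hessian of f at 0 has rank 1. Corank 1: A-series; mu = 5 gives A_5.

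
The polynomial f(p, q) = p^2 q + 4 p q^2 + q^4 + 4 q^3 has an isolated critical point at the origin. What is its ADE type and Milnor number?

Type D5, Milnor number mu = 5.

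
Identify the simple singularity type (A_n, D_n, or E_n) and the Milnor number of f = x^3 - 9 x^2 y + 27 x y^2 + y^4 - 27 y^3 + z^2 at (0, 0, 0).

The Hessian of f at 0 is [[0, 0, 0], [0, 0, 0], [0, 0, 2]] with rank 1, so corank 2. A Groebner basis of the Jacobian ideal J(f) in C{x,y,z} is {y^3, x^2 - 6*x*y + 9*y^2, z}; counting standard monomials gives mu = 6. Corank 2; j^3 = (x - 3*y)^3 is a perfect cube, so E-series; the 4-jet and mu = 6 give E_6.

Type E_6, Milnor number mu = 6.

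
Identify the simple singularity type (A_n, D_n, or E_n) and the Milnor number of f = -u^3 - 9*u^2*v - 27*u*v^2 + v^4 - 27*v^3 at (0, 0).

Type E_{6}, Milnor number mu = 6.

The Hessian of f at 0 has rank 0. Corank 2; j^3 = -(u + 3*v)^3 is a perfect cube, so E-series; the 4-jet and mu = 6 give E_6.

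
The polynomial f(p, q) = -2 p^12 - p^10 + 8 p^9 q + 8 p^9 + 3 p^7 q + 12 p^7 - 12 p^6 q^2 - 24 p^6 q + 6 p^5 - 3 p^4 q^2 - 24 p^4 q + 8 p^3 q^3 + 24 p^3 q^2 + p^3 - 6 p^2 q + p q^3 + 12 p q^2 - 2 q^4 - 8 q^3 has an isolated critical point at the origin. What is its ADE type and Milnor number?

Type E_{7}, Milnor number mu = 7.

The Hessian of f at 0 has rank 0. Corank 2; j^3 = (p - 2*q)^3 is a perfect cube, so E-series; the 4-jet and mu = 7 give E_7.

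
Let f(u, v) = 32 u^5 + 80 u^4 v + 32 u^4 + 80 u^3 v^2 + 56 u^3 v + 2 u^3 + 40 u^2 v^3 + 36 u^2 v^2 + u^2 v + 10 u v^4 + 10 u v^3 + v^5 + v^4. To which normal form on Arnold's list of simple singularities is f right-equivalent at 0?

D5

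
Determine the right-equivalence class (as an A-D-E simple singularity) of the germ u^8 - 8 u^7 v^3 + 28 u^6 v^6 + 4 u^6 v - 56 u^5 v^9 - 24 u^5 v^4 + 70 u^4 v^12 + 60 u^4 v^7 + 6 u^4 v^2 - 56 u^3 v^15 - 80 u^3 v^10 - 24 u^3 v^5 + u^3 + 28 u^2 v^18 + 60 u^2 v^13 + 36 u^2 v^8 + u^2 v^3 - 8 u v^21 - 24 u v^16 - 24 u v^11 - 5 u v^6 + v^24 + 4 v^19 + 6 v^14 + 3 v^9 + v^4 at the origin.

E_{6}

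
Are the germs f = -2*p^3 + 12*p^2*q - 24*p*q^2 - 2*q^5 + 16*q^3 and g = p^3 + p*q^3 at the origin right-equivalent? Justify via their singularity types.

No.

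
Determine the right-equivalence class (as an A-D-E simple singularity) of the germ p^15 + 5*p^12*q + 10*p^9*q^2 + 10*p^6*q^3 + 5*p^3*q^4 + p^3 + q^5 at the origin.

E8

The Hessian of f at 0 has rank 0. Corank 2; j^3 = p^3 is a perfect cube, so E-series; the 5-jet and mu = 8 give E_8.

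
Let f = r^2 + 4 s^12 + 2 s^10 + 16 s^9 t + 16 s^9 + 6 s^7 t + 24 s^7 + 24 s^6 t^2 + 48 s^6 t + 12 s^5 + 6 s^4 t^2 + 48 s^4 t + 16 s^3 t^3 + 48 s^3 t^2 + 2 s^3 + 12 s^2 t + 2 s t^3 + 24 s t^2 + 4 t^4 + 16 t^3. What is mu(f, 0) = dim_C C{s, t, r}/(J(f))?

The Hessian of f at 0 is [[0, 0, 0], [0, 0, 0], [0, 0, 2]] with rank 1, so corank 2. A Groebner basis of the Jacobian ideal J(f) in C{s,t,r} is {s^3 + 6*s^2*t + 48*s^2 + 192*s*t + 192*t^2, -6*s^2 + s*t^2 - 24*s*t - 24*t^2, 3*s^2 + 12*s*t + t^3 + 12*t^2, r}; counting standard monomials gives mu = 7. Corank 2; j^3 = 2*(s + 2*t)^3 is a perfect cube, so E-series; the 4-jet and mu = 7 give E_7.

7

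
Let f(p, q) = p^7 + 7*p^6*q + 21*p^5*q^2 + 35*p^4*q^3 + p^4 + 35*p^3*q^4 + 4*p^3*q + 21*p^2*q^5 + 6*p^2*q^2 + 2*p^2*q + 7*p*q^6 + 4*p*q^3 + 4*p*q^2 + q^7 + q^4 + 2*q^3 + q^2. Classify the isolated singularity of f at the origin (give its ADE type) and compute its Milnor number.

Type A_{6}, Milnor number mu = 6.

The Hessian of f at 0 is [[0, 0], [0, 2]] with rank 1, so corank 1. A Groebner basis of the Jacobian ideal J(f) in C{p,q} is {q^3, p^2 + 2*p*q + q^2 + q}; counting standard monomials gives mu = 6. Corank 1: A-series; mu = 6 gives A_6.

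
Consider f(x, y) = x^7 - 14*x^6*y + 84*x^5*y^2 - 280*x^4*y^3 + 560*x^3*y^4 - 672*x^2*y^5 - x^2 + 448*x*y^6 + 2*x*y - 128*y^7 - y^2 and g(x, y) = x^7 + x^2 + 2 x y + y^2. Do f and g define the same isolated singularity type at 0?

Yes.

The Hessian of f at 0 is [[-2, 2], [2, -2]] with rank 1, so corank 1. A Groebner basis of the Jacobian ideal J(f) in C{x,y} is {y^6, x - y}; counting standard monomials gives mu = 6. Corank 1: A-series; mu = 6 gives A_6. The Hessian of g at 0 is [[2, 2], [2, 2]] with rank 1, so corank 1. A Groebner basis of the Jacobian ideal J(g) in C{x,y} is {y^6, x + y}; counting standard monomials gives mu = 6. Corank 1: A-series; mu = 6 gives A_6. Both have type A_6, hence right-equivalent.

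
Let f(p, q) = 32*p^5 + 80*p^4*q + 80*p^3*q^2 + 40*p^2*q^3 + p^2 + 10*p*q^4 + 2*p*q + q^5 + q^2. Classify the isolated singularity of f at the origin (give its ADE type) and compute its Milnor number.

Type A_4, Milnor number mu = 4.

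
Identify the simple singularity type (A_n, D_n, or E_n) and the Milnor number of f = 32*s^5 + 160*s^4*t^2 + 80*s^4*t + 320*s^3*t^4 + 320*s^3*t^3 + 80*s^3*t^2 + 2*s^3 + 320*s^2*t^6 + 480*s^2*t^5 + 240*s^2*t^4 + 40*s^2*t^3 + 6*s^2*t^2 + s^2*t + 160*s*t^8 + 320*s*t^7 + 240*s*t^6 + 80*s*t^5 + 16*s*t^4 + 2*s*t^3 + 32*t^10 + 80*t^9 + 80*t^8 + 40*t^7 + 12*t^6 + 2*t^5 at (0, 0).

Type D_{6}, Milnor number mu = 6.

The Hessian of f at 0 has rank 0. Corank 2; j^3 = s^2*(2*s + t) has shape L^2 M (L != M), so D-series; mu = 6 gives D_6.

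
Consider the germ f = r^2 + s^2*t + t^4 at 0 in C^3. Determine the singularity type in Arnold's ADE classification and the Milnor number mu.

The Hessian of f at 0 has rank 1. Corank 2; j^3 = s^2*t has shape L^2 M (L != M), so D-series; mu = 5 gives D_5.

Type D_{5}, Milnor number mu = 5.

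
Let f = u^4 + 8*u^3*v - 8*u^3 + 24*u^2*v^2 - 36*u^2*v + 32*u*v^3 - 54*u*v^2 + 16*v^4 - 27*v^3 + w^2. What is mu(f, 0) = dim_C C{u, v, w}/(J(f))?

The Hessian of f at 0 is [[0, 0, 0], [0, 0, 0], [0, 0, 2]] with rank 1, so corank 2. A Groebner basis of the Jacobian ideal J(f) in C{u,v,w} is {v^4, u*v^2 + 5*v^3/3, u^2 + 3*u*v + 9*v^2/4, w}; counting standard monomials gives mu = 6. Corank 2; j^3 = -(2*u + 3*v)^3 is a perfect cube, so E-series; the 4-jet and mu = 6 give E_6.

6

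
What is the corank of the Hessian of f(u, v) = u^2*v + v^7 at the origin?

2

Hessian at 0 has rank 0.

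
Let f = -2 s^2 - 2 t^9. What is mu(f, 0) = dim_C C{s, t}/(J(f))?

The Hessian of f at 0 has rank 1. Corank 1: A-series; mu = 8 gives A_8.

8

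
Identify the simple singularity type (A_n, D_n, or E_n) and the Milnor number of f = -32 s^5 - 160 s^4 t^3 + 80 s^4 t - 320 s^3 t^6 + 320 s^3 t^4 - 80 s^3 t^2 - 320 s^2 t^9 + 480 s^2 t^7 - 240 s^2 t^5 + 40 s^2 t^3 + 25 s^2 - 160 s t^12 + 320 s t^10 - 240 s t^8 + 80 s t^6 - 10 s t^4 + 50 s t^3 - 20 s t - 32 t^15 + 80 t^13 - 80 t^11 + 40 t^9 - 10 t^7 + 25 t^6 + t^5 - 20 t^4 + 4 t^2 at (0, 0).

Type A_{4}, Milnor number mu = 4.

The Hessian of f at 0 is [[50, -20], [-20, 8]] with rank 1, so corank 1. A Groebner basis of the Jacobian ideal J(f) in C{s,t} is {s + t^3 - 2*t/5, s^2 - 4*t^2/25, s*t - 2*t^2/5}; counting standard monomials gives mu = 4. Corank 1: A-series; mu = 4 gives A_4.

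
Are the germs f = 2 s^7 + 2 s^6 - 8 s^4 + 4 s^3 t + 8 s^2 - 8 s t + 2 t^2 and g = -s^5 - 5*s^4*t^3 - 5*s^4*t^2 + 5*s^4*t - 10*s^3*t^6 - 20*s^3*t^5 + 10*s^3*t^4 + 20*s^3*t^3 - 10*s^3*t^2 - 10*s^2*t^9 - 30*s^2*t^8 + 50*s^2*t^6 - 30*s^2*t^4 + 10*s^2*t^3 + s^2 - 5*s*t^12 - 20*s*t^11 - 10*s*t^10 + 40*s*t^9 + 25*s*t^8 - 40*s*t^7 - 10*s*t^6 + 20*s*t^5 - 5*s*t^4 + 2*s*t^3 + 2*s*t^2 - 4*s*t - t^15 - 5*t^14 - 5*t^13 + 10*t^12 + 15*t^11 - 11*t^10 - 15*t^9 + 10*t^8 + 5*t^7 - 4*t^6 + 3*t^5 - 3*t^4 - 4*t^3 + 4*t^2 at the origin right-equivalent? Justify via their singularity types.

No.

The Hessian of f at 0 has rank 1. Corank 1: A-series; mu = 6 gives A_6. The Hessian of g at 0 has rank 1. Corank 1: A-series; mu = 4 gives A_4. f is A_6 but g is A_4, hence not right-equivalent.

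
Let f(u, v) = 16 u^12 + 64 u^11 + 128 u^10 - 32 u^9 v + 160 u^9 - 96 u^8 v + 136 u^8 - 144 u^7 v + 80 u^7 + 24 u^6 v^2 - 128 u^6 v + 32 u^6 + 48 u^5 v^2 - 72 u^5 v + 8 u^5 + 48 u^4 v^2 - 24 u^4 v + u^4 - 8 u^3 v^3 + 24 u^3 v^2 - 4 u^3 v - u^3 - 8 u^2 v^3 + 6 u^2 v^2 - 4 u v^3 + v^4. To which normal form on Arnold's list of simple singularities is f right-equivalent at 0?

The Hessian of f at 0 has rank 0. Corank 2; j^3 = -u^3 is a perfect cube, so E-series; the 4-jet and mu = 6 give E_6.

E_{6}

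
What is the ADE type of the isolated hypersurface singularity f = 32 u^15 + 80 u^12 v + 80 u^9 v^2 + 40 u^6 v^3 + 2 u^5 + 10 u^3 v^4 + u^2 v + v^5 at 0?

D6

The Hessian of f at 0 is [[0, 0], [0, 0]] with rank 0, so corank 2. A Groebner basis of the Jacobian ideal J(f) in C{u,v} is {u^2/5 + v^4, u^3, u*v}; counting standard monomials gives mu = 6. Corank 2; j^3 = u^2*v has shape L^2 M (L != M), so D-series; mu = 6 gives D_6.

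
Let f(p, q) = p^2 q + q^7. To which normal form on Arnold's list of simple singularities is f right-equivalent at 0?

The Hessian of f at 0 has rank 0. Corank 2; j^3 = p^2*q has shape L^2 M (L != M), so D-series; mu = 8 gives D_8.

D_8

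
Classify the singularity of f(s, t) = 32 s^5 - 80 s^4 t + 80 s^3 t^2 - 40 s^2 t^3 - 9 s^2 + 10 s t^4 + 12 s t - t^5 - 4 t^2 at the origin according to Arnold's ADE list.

The Hessian of f at 0 is [[-18, 12], [12, -8]] with rank 1, so corank 1. A Groebner basis of the Jacobian ideal J(f) in C{s,t} is {t^4, s - 2*t/3}; counting standard monomials gives mu = 4. Corank 1: A-series; mu = 4 gives A_4.

A_{4}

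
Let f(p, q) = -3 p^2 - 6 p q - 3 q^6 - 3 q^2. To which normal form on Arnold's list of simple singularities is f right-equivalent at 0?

The Hessian of f at 0 is [[-6, -6], [-6, -6]] with rank 1, so corank 1. A Groebner basis of the Jacobian ideal J(f) in C{p,q} is {q^5, p + q}; counting standard monomials gives mu = 5. Corank 1: A-series; mu = 5 gives A_5.

A5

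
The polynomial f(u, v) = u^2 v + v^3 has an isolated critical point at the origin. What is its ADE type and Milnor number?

The Hessian of f at 0 has rank 0. Corank 2; j^3 = v*(u^2 + v^2) splits into three distinct lines over C (the quadratic factor has nonzero discriminant), so D_4.

Type D4, Milnor number mu = 4.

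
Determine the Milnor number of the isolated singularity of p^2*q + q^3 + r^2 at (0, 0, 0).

4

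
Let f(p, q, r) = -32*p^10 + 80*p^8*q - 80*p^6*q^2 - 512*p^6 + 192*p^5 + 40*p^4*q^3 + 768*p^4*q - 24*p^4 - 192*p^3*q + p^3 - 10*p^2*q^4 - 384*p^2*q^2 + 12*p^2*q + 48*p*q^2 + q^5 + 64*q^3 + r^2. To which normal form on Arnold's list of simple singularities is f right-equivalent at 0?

E8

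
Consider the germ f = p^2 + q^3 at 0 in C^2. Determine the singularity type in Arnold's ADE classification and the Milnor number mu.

Type A_{2}, Milnor number mu = 2.

The Hessian of f at 0 is [[2, 0], [0, 0]] with rank 1, so corank 1. A Groebner basis of the Jacobian ideal J(f) in C{p,q} is {q^2, p}; counting standard monomials gives mu = 2. Corank 1: A-series; mu = 2 gives A_2.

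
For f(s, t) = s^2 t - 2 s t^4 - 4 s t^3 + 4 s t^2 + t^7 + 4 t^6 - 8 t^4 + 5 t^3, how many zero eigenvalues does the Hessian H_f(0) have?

2

Hessian at 0 has rank 0.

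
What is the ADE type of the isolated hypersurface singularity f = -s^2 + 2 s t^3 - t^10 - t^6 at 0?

A9

The Hessian of f at 0 has rank 1. Corank 1: A-series; mu = 9 gives A_9.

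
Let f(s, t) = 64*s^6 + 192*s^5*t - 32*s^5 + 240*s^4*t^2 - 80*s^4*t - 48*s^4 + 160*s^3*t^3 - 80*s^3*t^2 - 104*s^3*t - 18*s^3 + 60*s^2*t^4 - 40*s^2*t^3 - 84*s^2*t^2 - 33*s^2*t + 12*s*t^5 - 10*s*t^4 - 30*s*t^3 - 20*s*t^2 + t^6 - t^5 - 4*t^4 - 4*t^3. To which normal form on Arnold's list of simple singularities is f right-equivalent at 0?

D_{7}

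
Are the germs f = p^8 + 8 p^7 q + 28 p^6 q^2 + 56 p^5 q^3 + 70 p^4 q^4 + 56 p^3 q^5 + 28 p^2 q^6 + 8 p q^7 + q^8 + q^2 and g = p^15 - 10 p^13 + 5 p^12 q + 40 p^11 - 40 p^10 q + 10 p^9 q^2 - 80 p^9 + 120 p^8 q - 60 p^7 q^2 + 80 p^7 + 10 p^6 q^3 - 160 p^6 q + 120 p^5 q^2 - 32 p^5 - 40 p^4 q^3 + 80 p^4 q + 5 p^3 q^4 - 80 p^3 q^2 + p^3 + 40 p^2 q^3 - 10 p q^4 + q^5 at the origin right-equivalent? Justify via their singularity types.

No.

The Hessian of f at 0 has rank 1. Corank 1: A-series; mu = 7 gives A_7. The Hessian of g at 0 has rank 0. Corank 2; j^3 = p^3 is a perfect cube, so E-series; the 5-jet and mu = 8 give E_8. f is A_7 but g is E_8, hence not right-equivalent.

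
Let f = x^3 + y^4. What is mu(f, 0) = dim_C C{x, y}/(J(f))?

The Hessian of f at 0 has rank 0. Corank 2; j^3 = x^3 is a perfect cube, so E-series; the 4-jet and mu = 6 give E_6.

6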